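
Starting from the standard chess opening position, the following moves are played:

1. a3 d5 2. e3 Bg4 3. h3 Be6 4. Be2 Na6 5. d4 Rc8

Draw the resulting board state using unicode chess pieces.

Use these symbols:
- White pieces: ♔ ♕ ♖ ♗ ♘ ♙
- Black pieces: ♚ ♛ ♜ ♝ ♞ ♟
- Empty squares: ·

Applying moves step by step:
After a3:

♜ ♞ ♝ ♛ ♚ ♝ ♞ ♜
♟ ♟ ♟ ♟ ♟ ♟ ♟ ♟
· · · · · · · ·
· · · · · · · ·
· · · · · · · ·
♙ · · · · · · ·
· ♙ ♙ ♙ ♙ ♙ ♙ ♙
♖ ♘ ♗ ♕ ♔ ♗ ♘ ♖


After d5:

♜ ♞ ♝ ♛ ♚ ♝ ♞ ♜
♟ ♟ ♟ · ♟ ♟ ♟ ♟
· · · · · · · ·
· · · ♟ · · · ·
· · · · · · · ·
♙ · · · · · · ·
· ♙ ♙ ♙ ♙ ♙ ♙ ♙
♖ ♘ ♗ ♕ ♔ ♗ ♘ ♖


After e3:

♜ ♞ ♝ ♛ ♚ ♝ ♞ ♜
♟ ♟ ♟ · ♟ ♟ ♟ ♟
· · · · · · · ·
· · · ♟ · · · ·
· · · · · · · ·
♙ · · · ♙ · · ·
· ♙ ♙ ♙ · ♙ ♙ ♙
♖ ♘ ♗ ♕ ♔ ♗ ♘ ♖


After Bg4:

♜ ♞ · ♛ ♚ ♝ ♞ ♜
♟ ♟ ♟ · ♟ ♟ ♟ ♟
· · · · · · · ·
· · · ♟ · · · ·
· · · · · · ♝ ·
♙ · · · ♙ · · ·
· ♙ ♙ ♙ · ♙ ♙ ♙
♖ ♘ ♗ ♕ ♔ ♗ ♘ ♖


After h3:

♜ ♞ · ♛ ♚ ♝ ♞ ♜
♟ ♟ ♟ · ♟ ♟ ♟ ♟
· · · · · · · ·
· · · ♟ · · · ·
· · · · · · ♝ ·
♙ · · · ♙ · · ♙
· ♙ ♙ ♙ · ♙ ♙ ·
♖ ♘ ♗ ♕ ♔ ♗ ♘ ♖


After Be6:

♜ ♞ · ♛ ♚ ♝ ♞ ♜
♟ ♟ ♟ · ♟ ♟ ♟ ♟
· · · · ♝ · · ·
· · · ♟ · · · ·
· · · · · · · ·
♙ · · · ♙ · · ♙
· ♙ ♙ ♙ · ♙ ♙ ·
♖ ♘ ♗ ♕ ♔ ♗ ♘ ♖


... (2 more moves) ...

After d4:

♜ · · ♛ ♚ ♝ ♞ ♜
♟ ♟ ♟ · ♟ ♟ ♟ ♟
♞ · · · ♝ · · ·
· · · ♟ · · · ·
· · · ♙ · · · ·
♙ · · · ♙ · · ♙
· ♙ ♙ · ♗ ♙ ♙ ·
♖ ♘ ♗ ♕ ♔ · ♘ ♖


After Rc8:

· · ♜ ♛ ♚ ♝ ♞ ♜
♟ ♟ ♟ · ♟ ♟ ♟ ♟
♞ · · · ♝ · · ·
· · · ♟ · · · ·
· · · ♙ · · · ·
♙ · · · ♙ · · ♙
· ♙ ♙ · ♗ ♙ ♙ ·
♖ ♘ ♗ ♕ ♔ · ♘ ♖



  a b c d e f g h
  ─────────────────
8│· · ♜ ♛ ♚ ♝ ♞ ♜│8
7│♟ ♟ ♟ · ♟ ♟ ♟ ♟│7
6│♞ · · · ♝ · · ·│6
5│· · · ♟ · · · ·│5
4│· · · ♙ · · · ·│4
3│♙ · · · ♙ · · ♙│3
2│· ♙ ♙ · ♗ ♙ ♙ ·│2
1│♖ ♘ ♗ ♕ ♔ · ♘ ♖│1
  ─────────────────
  a b c d e f g h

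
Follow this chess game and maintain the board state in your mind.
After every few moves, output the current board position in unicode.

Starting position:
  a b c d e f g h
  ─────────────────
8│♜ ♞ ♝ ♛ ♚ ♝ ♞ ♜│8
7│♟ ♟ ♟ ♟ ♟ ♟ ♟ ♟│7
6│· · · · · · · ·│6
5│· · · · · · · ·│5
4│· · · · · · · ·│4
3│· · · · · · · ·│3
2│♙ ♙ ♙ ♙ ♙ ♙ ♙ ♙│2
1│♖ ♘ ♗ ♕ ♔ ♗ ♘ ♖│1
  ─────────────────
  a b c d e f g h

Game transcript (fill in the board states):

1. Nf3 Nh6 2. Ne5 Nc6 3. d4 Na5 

  a b c d e f g h
  ─────────────────
8│♜ · ♝ ♛ ♚ ♝ · ♜│8
7│♟ ♟ ♟ ♟ ♟ ♟ ♟ ♟│7
6│· · · · · · · ♞│6
5│♞ · · · ♘ · · ·│5
4│· · · ♙ · · · ·│4
3│· · · · · · · ·│3
2│♙ ♙ ♙ · ♙ ♙ ♙ ♙│2
1│♖ ♘ ♗ ♕ ♔ ♗ · ♖│1
  ─────────────────
  a b c d e f g h

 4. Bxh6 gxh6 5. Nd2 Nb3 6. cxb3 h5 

  a b c d e f g h
  ─────────────────
8│♜ · ♝ ♛ ♚ ♝ · ♜│8
7│♟ ♟ ♟ ♟ ♟ ♟ · ♟│7
6│· · · · · · · ·│6
5│· · · · ♘ · · ♟│5
4│· · · ♙ · · · ·│4
3│· ♙ · · · · · ·│3
2│♙ ♙ · ♘ ♙ ♙ ♙ ♙│2
1│♖ · · ♕ ♔ ♗ · ♖│1
  ─────────────────
  a b c d e f g h

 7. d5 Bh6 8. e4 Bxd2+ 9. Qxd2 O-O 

  a b c d e f g h
  ─────────────────
8│♜ · ♝ ♛ · ♜ ♚ ·│8
7│♟ ♟ ♟ ♟ ♟ ♟ · ♟│7
6│· · · · · · · ·│6
5│· · · ♙ ♘ · · ♟│5
4│· · · · ♙ · · ·│4
3│· ♙ · · · · · ·│3
2│♙ ♙ · ♕ · ♙ ♙ ♙│2
1│♖ · · · ♔ ♗ · ♖│1
  ─────────────────
  a b c d e f g h

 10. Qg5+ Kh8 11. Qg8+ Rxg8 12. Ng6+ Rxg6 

  a b c d e f g h
  ─────────────────
8│♜ · ♝ ♛ · · · ♚│8
7│♟ ♟ ♟ ♟ ♟ ♟ · ♟│7
6│· · · · · · ♜ ·│6
5│· · · ♙ · · · ♟│5
4│· · · · ♙ · · ·│4
3│· ♙ · · · · · ·│3
2│♙ ♙ · · · ♙ ♙ ♙│2
1│♖ · · · ♔ ♗ · ♖│1
  ─────────────────
  a b c d e f g h

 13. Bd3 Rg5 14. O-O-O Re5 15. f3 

  a b c d e f g h
  ─────────────────
8│♜ · ♝ ♛ · · · ♚│8
7│♟ ♟ ♟ ♟ ♟ ♟ · ♟│7
6│· · · · · · · ·│6
5│· · · ♙ ♜ · · ♟│5
4│· · · · ♙ · · ·│4
3│· ♙ · ♗ · ♙ · ·│3
2│♙ ♙ · · · · ♙ ♙│2
1│· · ♔ ♖ · · · ♖│1
  ─────────────────
  a b c d e f g h


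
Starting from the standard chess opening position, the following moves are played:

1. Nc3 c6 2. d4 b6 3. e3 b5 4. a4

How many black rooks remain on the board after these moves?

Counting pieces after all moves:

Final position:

  a b c d e f g h
  ─────────────────
8│♜ ♞ ♝ ♛ ♚ ♝ ♞ ♜│8
7│♟ · · ♟ ♟ ♟ ♟ ♟│7
6│· · ♟ · · · · ·│6
5│· ♟ · · · · · ·│5
4│♙ · · ♙ · · · ·│4
3│· · ♘ · ♙ · · ·│3
2│· ♙ ♙ · · ♙ ♙ ♙│2
1│♖ · ♗ ♕ ♔ ♗ ♘ ♖│1
  ─────────────────
  a b c d e f g h


2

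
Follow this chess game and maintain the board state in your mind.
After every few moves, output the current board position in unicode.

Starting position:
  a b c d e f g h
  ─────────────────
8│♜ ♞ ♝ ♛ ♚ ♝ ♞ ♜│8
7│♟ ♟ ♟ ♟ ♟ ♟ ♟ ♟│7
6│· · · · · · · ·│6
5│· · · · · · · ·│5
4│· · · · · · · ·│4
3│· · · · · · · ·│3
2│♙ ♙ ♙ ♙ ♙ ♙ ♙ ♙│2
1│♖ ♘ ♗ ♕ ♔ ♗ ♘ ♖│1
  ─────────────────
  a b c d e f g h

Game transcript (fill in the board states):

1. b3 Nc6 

  a b c d e f g h
  ─────────────────
8│♜ · ♝ ♛ ♚ ♝ ♞ ♜│8
7│♟ ♟ ♟ ♟ ♟ ♟ ♟ ♟│7
6│· · ♞ · · · · ·│6
5│· · · · · · · ·│5
4│· · · · · · · ·│4
3│· ♙ · · · · · ·│3
2│♙ · ♙ ♙ ♙ ♙ ♙ ♙│2
1│♖ ♘ ♗ ♕ ♔ ♗ ♘ ♖│1
  ─────────────────
  a b c d e f g h

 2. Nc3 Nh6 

  a b c d e f g h
  ─────────────────
8│♜ · ♝ ♛ ♚ ♝ · ♜│8
7│♟ ♟ ♟ ♟ ♟ ♟ ♟ ♟│7
6│· · ♞ · · · · ♞│6
5│· · · · · · · ·│5
4│· · · · · · · ·│4
3│· ♙ ♘ · · · · ·│3
2│♙ · ♙ ♙ ♙ ♙ ♙ ♙│2
1│♖ · ♗ ♕ ♔ ♗ ♘ ♖│1
  ─────────────────
  a b c d e f g h

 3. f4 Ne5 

  a b c d e f g h
  ─────────────────
8│♜ · ♝ ♛ ♚ ♝ · ♜│8
7│♟ ♟ ♟ ♟ ♟ ♟ ♟ ♟│7
6│· · · · · · · ♞│6
5│· · · · ♞ · · ·│5
4│· · · · · ♙ · ·│4
3│· ♙ ♘ · · · · ·│3
2│♙ · ♙ ♙ ♙ · ♙ ♙│2
1│♖ · ♗ ♕ ♔ ♗ ♘ ♖│1
  ─────────────────
  a b c d e f g h

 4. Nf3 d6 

  a b c d e f g h
  ─────────────────
8│♜ · ♝ ♛ ♚ ♝ · ♜│8
7│♟ ♟ ♟ · ♟ ♟ ♟ ♟│7
6│· · · ♟ · · · ♞│6
5│· · · · ♞ · · ·│5
4│· · · · · ♙ · ·│4
3│· ♙ ♘ · · ♘ · ·│3
2│♙ · ♙ ♙ ♙ · ♙ ♙│2
1│♖ · ♗ ♕ ♔ ♗ · ♖│1
  ─────────────────
  a b c d e f g h

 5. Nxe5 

  a b c d e f g h
  ─────────────────
8│♜ · ♝ ♛ ♚ ♝ · ♜│8
7│♟ ♟ ♟ · ♟ ♟ ♟ ♟│7
6│· · · ♟ · · · ♞│6
5│· · · · ♘ · · ·│5
4│· · · · · ♙ · ·│4
3│· ♙ ♘ · · · · ·│3
2│♙ · ♙ ♙ ♙ · ♙ ♙│2
1│♖ · ♗ ♕ ♔ ♗ · ♖│1
  ─────────────────
  a b c d e f g h


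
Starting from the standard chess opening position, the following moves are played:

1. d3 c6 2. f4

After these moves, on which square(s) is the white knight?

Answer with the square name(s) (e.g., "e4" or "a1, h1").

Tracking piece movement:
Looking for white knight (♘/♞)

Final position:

  a b c d e f g h
  ─────────────────
8│♜ ♞ ♝ ♛ ♚ ♝ ♞ ♜│8
7│♟ ♟ · ♟ ♟ ♟ ♟ ♟│7
6│· · ♟ · · · · ·│6
5│· · · · · · · ·│5
4│· · · · · ♙ · ·│4
3│· · · ♙ · · · ·│3
2│♙ ♙ ♙ · ♙ · ♙ ♙│2
1│♖ ♘ ♗ ♕ ♔ ♗ ♘ ♖│1
  ─────────────────
  a b c d e f g h


b1, g1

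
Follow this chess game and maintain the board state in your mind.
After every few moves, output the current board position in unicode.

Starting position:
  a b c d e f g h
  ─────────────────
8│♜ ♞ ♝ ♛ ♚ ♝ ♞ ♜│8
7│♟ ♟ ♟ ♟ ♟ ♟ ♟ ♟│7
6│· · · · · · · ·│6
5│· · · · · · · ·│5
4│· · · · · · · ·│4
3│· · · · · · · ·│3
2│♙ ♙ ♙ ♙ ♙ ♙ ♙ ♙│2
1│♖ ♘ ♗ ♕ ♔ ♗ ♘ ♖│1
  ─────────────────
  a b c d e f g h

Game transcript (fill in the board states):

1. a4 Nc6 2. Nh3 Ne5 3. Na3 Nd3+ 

  a b c d e f g h
  ─────────────────
8│♜ · ♝ ♛ ♚ ♝ ♞ ♜│8
7│♟ ♟ ♟ ♟ ♟ ♟ ♟ ♟│7
6│· · · · · · · ·│6
5│· · · · · · · ·│5
4│♙ · · · · · · ·│4
3│♘ · · ♞ · · · ♘│3
2│· ♙ ♙ ♙ ♙ ♙ ♙ ♙│2
1│♖ · ♗ ♕ ♔ ♗ · ♖│1
  ─────────────────
  a b c d e f g h

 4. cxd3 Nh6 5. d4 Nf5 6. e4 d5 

  a b c d e f g h
  ─────────────────
8│♜ · ♝ ♛ ♚ ♝ · ♜│8
7│♟ ♟ ♟ · ♟ ♟ ♟ ♟│7
6│· · · · · · · ·│6
5│· · · ♟ · ♞ · ·│5
4│♙ · · ♙ ♙ · · ·│4
3│♘ · · · · · · ♘│3
2│· ♙ · ♙ · ♙ ♙ ♙│2
1│♖ · ♗ ♕ ♔ ♗ · ♖│1
  ─────────────────
  a b c d e f g h

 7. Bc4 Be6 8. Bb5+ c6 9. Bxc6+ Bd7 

  a b c d e f g h
  ─────────────────
8│♜ · · ♛ ♚ ♝ · ♜│8
7│♟ ♟ · ♝ ♟ ♟ ♟ ♟│7
6│· · ♗ · · · · ·│6
5│· · · ♟ · ♞ · ·│5
4│♙ · · ♙ ♙ · · ·│4
3│♘ · · · · · · ♘│3
2│· ♙ · ♙ · ♙ ♙ ♙│2
1│♖ · ♗ ♕ ♔ · · ♖│1
  ─────────────────
  a b c d e f g h

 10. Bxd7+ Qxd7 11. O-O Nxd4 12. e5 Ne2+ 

  a b c d e f g h
  ─────────────────
8│♜ · · · ♚ ♝ · ♜│8
7│♟ ♟ · ♛ ♟ ♟ ♟ ♟│7
6│· · · · · · · ·│6
5│· · · ♟ ♙ · · ·│5
4│♙ · · · · · · ·│4
3│♘ · · · · · · ♘│3
2│· ♙ · ♙ ♞ ♙ ♙ ♙│2
1│♖ · ♗ ♕ · ♖ ♔ ·│1
  ─────────────────
  a b c d e f g h

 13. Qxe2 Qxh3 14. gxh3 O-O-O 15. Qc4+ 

  a b c d e f g h
  ─────────────────
8│· · ♚ ♜ · ♝ · ♜│8
7│♟ ♟ · · ♟ ♟ ♟ ♟│7
6│· · · · · · · ·│6
5│· · · ♟ ♙ · · ·│5
4│♙ · ♕ · · · · ·│4
3│♘ · · · · · · ♙│3
2│· ♙ · ♙ · ♙ · ♙│2
1│♖ · ♗ · · ♖ ♔ ·│1
  ─────────────────
  a b c d e f g h


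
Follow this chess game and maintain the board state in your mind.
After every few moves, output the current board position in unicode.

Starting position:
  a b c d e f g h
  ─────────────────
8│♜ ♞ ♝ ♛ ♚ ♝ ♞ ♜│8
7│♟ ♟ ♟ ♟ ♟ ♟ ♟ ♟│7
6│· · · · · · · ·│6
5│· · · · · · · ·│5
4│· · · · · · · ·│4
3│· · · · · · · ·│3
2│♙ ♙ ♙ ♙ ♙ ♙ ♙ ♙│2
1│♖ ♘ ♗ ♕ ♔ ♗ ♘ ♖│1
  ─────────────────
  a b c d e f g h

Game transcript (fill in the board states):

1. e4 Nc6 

  a b c d e f g h
  ─────────────────
8│♜ · ♝ ♛ ♚ ♝ ♞ ♜│8
7│♟ ♟ ♟ ♟ ♟ ♟ ♟ ♟│7
6│· · ♞ · · · · ·│6
5│· · · · · · · ·│5
4│· · · · ♙ · · ·│4
3│· · · · · · · ·│3
2│♙ ♙ ♙ ♙ · ♙ ♙ ♙│2
1│♖ ♘ ♗ ♕ ♔ ♗ ♘ ♖│1
  ─────────────────
  a b c d e f g h

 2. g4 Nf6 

  a b c d e f g h
  ─────────────────
8│♜ · ♝ ♛ ♚ ♝ · ♜│8
7│♟ ♟ ♟ ♟ ♟ ♟ ♟ ♟│7
6│· · ♞ · · ♞ · ·│6
5│· · · · · · · ·│5
4│· · · · ♙ · ♙ ·│4
3│· · · · · · · ·│3
2│♙ ♙ ♙ ♙ · ♙ · ♙│2
1│♖ ♘ ♗ ♕ ♔ ♗ ♘ ♖│1
  ─────────────────
  a b c d e f g h

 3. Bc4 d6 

  a b c d e f g h
  ─────────────────
8│♜ · ♝ ♛ ♚ ♝ · ♜│8
7│♟ ♟ ♟ · ♟ ♟ ♟ ♟│7
6│· · ♞ ♟ · ♞ · ·│6
5│· · · · · · · ·│5
4│· · ♗ · ♙ · ♙ ·│4
3│· · · · · · · ·│3
2│♙ ♙ ♙ ♙ · ♙ · ♙│2
1│♖ ♘ ♗ ♕ ♔ · ♘ ♖│1
  ─────────────────
  a b c d e f g h



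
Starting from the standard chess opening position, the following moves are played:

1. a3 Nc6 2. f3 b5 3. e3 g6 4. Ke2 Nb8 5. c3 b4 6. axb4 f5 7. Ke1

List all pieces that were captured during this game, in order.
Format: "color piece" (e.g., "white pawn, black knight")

Tracking captures:
  axb4: captured black pawn

black pawn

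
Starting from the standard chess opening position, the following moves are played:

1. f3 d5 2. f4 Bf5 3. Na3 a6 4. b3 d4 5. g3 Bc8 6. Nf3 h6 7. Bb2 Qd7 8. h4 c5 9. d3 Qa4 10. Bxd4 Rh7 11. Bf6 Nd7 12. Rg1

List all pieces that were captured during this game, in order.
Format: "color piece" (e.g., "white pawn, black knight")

Tracking captures:
  Bxd4: captured black pawn

black pawn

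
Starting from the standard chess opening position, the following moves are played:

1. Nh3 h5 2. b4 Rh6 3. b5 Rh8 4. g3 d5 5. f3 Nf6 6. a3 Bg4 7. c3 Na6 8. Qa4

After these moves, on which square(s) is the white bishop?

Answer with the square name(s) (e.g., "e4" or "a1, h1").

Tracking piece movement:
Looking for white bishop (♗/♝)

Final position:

  a b c d e f g h
  ─────────────────
8│♜ · · ♛ ♚ ♝ · ♜│8
7│♟ ♟ ♟ · ♟ ♟ ♟ ·│7
6│♞ · · · · ♞ · ·│6
5│· ♙ · ♟ · · · ♟│5
4│♕ · · · · · ♝ ·│4
3│♙ · ♙ · · ♙ ♙ ♘│3
2│· · · ♙ ♙ · · ♙│2
1│♖ ♘ ♗ · ♔ ♗ · ♖│1
  ─────────────────
  a b c d e f g h


c1, f1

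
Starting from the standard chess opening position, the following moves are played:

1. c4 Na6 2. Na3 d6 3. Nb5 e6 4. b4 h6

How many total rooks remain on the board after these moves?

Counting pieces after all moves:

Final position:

  a b c d e f g h
  ─────────────────
8│♜ · ♝ ♛ ♚ ♝ ♞ ♜│8
7│♟ ♟ ♟ · · ♟ ♟ ·│7
6│♞ · · ♟ ♟ · · ♟│6
5│· ♘ · · · · · ·│5
4│· ♙ ♙ · · · · ·│4
3│· · · · · · · ·│3
2│♙ · · ♙ ♙ ♙ ♙ ♙│2
1│♖ · ♗ ♕ ♔ ♗ ♘ ♖│1
  ─────────────────
  a b c d e f g h


4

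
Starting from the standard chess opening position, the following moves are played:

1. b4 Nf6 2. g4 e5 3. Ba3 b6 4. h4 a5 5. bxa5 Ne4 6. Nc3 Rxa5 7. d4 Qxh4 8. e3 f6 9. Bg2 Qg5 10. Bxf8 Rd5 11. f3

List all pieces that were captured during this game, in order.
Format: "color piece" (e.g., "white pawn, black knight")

Tracking captures:
  bxa5: captured black pawn
  Rxa5: captured white pawn
  Qxh4: captured white pawn
  Bxf8: captured black bishop

black pawn, white pawn, white pawn, black bishop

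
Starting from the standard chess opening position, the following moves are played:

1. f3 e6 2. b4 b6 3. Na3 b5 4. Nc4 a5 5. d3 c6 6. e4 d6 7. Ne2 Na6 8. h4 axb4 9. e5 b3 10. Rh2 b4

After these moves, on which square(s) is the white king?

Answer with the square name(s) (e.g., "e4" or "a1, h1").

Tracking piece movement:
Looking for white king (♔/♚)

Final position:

  a b c d e f g h
  ─────────────────
8│♜ · ♝ ♛ ♚ ♝ ♞ ♜│8
7│· · · · · ♟ ♟ ♟│7
6│♞ · ♟ ♟ ♟ · · ·│6
5│· · · · ♙ · · ·│5
4│· ♟ ♘ · · · · ♙│4
3│· ♟ · ♙ · ♙ · ·│3
2│♙ · ♙ · ♘ · ♙ ♖│2
1│♖ · ♗ ♕ ♔ ♗ · ·│1
  ─────────────────
  a b c d e f g h


e1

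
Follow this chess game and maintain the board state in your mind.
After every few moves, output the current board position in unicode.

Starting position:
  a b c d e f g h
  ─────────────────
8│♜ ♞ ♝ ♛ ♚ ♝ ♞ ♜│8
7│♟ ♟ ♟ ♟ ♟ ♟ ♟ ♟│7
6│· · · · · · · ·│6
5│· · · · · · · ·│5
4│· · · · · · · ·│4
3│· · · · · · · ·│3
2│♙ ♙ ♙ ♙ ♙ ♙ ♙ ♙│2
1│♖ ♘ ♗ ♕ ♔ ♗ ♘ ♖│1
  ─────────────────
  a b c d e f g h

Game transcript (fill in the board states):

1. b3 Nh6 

  a b c d e f g h
  ─────────────────
8│♜ ♞ ♝ ♛ ♚ ♝ · ♜│8
7│♟ ♟ ♟ ♟ ♟ ♟ ♟ ♟│7
6│· · · · · · · ♞│6
5│· · · · · · · ·│5
4│· · · · · · · ·│4
3│· ♙ · · · · · ·│3
2│♙ · ♙ ♙ ♙ ♙ ♙ ♙│2
1│♖ ♘ ♗ ♕ ♔ ♗ ♘ ♖│1
  ─────────────────
  a b c d e f g h

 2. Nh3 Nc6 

  a b c d e f g h
  ─────────────────
8│♜ · ♝ ♛ ♚ ♝ · ♜│8
7│♟ ♟ ♟ ♟ ♟ ♟ ♟ ♟│7
6│· · ♞ · · · · ♞│6
5│· · · · · · · ·│5
4│· · · · · · · ·│4
3│· ♙ · · · · · ♘│3
2│♙ · ♙ ♙ ♙ ♙ ♙ ♙│2
1│♖ ♘ ♗ ♕ ♔ ♗ · ♖│1
  ─────────────────
  a b c d e f g h

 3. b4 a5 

  a b c d e f g h
  ─────────────────
8│♜ · ♝ ♛ ♚ ♝ · ♜│8
7│· ♟ ♟ ♟ ♟ ♟ ♟ ♟│7
6│· · ♞ · · · · ♞│6
5│♟ · · · · · · ·│5
4│· ♙ · · · · · ·│4
3│· · · · · · · ♘│3
2│♙ · ♙ ♙ ♙ ♙ ♙ ♙│2
1│♖ ♘ ♗ ♕ ♔ ♗ · ♖│1
  ─────────────────
  a b c d e f g h

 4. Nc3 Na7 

  a b c d e f g h
  ─────────────────
8│♜ · ♝ ♛ ♚ ♝ · ♜│8
7│♞ ♟ ♟ ♟ ♟ ♟ ♟ ♟│7
6│· · · · · · · ♞│6
5│♟ · · · · · · ·│5
4│· ♙ · · · · · ·│4
3│· · ♘ · · · · ♘│3
2│♙ · ♙ ♙ ♙ ♙ ♙ ♙│2
1│♖ · ♗ ♕ ♔ ♗ · ♖│1
  ─────────────────
  a b c d e f g h

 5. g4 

  a b c d e f g h
  ─────────────────
8│♜ · ♝ ♛ ♚ ♝ · ♜│8
7│♞ ♟ ♟ ♟ ♟ ♟ ♟ ♟│7
6│· · · · · · · ♞│6
5│♟ · · · · · · ·│5
4│· ♙ · · · · ♙ ·│4
3│· · ♘ · · · · ♘│3
2│♙ · ♙ ♙ ♙ ♙ · ♙│2
1│♖ · ♗ ♕ ♔ ♗ · ♖│1
  ─────────────────
  a b c d e f g h


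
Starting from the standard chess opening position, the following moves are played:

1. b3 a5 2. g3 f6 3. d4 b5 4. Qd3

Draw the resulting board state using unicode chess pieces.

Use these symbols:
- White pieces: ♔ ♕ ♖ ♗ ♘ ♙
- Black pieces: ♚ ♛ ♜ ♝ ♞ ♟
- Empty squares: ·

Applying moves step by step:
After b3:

♜ ♞ ♝ ♛ ♚ ♝ ♞ ♜
♟ ♟ ♟ ♟ ♟ ♟ ♟ ♟
· · · · · · · ·
· · · · · · · ·
· · · · · · · ·
· ♙ · · · · · ·
♙ · ♙ ♙ ♙ ♙ ♙ ♙
♖ ♘ ♗ ♕ ♔ ♗ ♘ ♖


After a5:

♜ ♞ ♝ ♛ ♚ ♝ ♞ ♜
· ♟ ♟ ♟ ♟ ♟ ♟ ♟
· · · · · · · ·
♟ · · · · · · ·
· · · · · · · ·
· ♙ · · · · · ·
♙ · ♙ ♙ ♙ ♙ ♙ ♙
♖ ♘ ♗ ♕ ♔ ♗ ♘ ♖


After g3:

♜ ♞ ♝ ♛ ♚ ♝ ♞ ♜
· ♟ ♟ ♟ ♟ ♟ ♟ ♟
· · · · · · · ·
♟ · · · · · · ·
· · · · · · · ·
· ♙ · · · · ♙ ·
♙ · ♙ ♙ ♙ ♙ · ♙
♖ ♘ ♗ ♕ ♔ ♗ ♘ ♖


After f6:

♜ ♞ ♝ ♛ ♚ ♝ ♞ ♜
· ♟ ♟ ♟ ♟ · ♟ ♟
· · · · · ♟ · ·
♟ · · · · · · ·
· · · · · · · ·
· ♙ · · · · ♙ ·
♙ · ♙ ♙ ♙ ♙ · ♙
♖ ♘ ♗ ♕ ♔ ♗ ♘ ♖


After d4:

♜ ♞ ♝ ♛ ♚ ♝ ♞ ♜
· ♟ ♟ ♟ ♟ · ♟ ♟
· · · · · ♟ · ·
♟ · · · · · · ·
· · · ♙ · · · ·
· ♙ · · · · ♙ ·
♙ · ♙ · ♙ ♙ · ♙
♖ ♘ ♗ ♕ ♔ ♗ ♘ ♖


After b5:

♜ ♞ ♝ ♛ ♚ ♝ ♞ ♜
· · ♟ ♟ ♟ · ♟ ♟
· · · · · ♟ · ·
♟ ♟ · · · · · ·
· · · ♙ · · · ·
· ♙ · · · · ♙ ·
♙ · ♙ · ♙ ♙ · ♙
♖ ♘ ♗ ♕ ♔ ♗ ♘ ♖


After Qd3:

♜ ♞ ♝ ♛ ♚ ♝ ♞ ♜
· · ♟ ♟ ♟ · ♟ ♟
· · · · · ♟ · ·
♟ ♟ · · · · · ·
· · · ♙ · · · ·
· ♙ · ♕ · · ♙ ·
♙ · ♙ · ♙ ♙ · ♙
♖ ♘ ♗ · ♔ ♗ ♘ ♖



  a b c d e f g h
  ─────────────────
8│♜ ♞ ♝ ♛ ♚ ♝ ♞ ♜│8
7│· · ♟ ♟ ♟ · ♟ ♟│7
6│· · · · · ♟ · ·│6
5│♟ ♟ · · · · · ·│5
4│· · · ♙ · · · ·│4
3│· ♙ · ♕ · · ♙ ·│3
2│♙ · ♙ · ♙ ♙ · ♙│2
1│♖ ♘ ♗ · ♔ ♗ ♘ ♖│1
  ─────────────────
  a b c d e f g h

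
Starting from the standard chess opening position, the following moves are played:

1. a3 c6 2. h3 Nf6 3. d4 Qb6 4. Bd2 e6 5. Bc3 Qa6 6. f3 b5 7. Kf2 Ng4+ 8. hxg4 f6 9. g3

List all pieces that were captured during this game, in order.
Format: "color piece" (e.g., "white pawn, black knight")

Tracking captures:
  hxg4: captured black knight

black knight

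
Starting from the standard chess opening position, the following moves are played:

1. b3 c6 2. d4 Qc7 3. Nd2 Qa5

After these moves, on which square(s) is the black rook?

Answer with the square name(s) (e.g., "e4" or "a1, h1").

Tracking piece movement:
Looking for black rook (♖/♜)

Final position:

  a b c d e f g h
  ─────────────────
8│♜ ♞ ♝ · ♚ ♝ ♞ ♜│8
7│♟ ♟ · ♟ ♟ ♟ ♟ ♟│7
6│· · ♟ · · · · ·│6
5│♛ · · · · · · ·│5
4│· · · ♙ · · · ·│4
3│· ♙ · · · · · ·│3
2│♙ · ♙ ♘ ♙ ♙ ♙ ♙│2
1│♖ · ♗ ♕ ♔ ♗ ♘ ♖│1
  ─────────────────
  a b c d e f g h


a8, h8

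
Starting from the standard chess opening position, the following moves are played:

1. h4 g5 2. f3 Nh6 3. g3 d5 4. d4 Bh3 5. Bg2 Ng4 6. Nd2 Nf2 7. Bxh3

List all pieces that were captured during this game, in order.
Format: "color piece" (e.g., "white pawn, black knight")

Tracking captures:
  Bxh3: captured black bishop

black bishop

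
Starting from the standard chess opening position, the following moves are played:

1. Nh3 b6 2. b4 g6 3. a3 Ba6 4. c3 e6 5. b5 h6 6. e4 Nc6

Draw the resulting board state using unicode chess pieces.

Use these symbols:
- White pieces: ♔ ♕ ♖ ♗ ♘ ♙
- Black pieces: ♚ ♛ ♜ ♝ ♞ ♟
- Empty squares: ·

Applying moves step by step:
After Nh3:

♜ ♞ ♝ ♛ ♚ ♝ ♞ ♜
♟ ♟ ♟ ♟ ♟ ♟ ♟ ♟
· · · · · · · ·
· · · · · · · ·
· · · · · · · ·
· · · · · · · ♘
♙ ♙ ♙ ♙ ♙ ♙ ♙ ♙
♖ ♘ ♗ ♕ ♔ ♗ · ♖


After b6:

♜ ♞ ♝ ♛ ♚ ♝ ♞ ♜
♟ · ♟ ♟ ♟ ♟ ♟ ♟
· ♟ · · · · · ·
· · · · · · · ·
· · · · · · · ·
· · · · · · · ♘
♙ ♙ ♙ ♙ ♙ ♙ ♙ ♙
♖ ♘ ♗ ♕ ♔ ♗ · ♖


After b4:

♜ ♞ ♝ ♛ ♚ ♝ ♞ ♜
♟ · ♟ ♟ ♟ ♟ ♟ ♟
· ♟ · · · · · ·
· · · · · · · ·
· ♙ · · · · · ·
· · · · · · · ♘
♙ · ♙ ♙ ♙ ♙ ♙ ♙
♖ ♘ ♗ ♕ ♔ ♗ · ♖


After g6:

♜ ♞ ♝ ♛ ♚ ♝ ♞ ♜
♟ · ♟ ♟ ♟ ♟ · ♟
· ♟ · · · · ♟ ·
· · · · · · · ·
· ♙ · · · · · ·
· · · · · · · ♘
♙ · ♙ ♙ ♙ ♙ ♙ ♙
♖ ♘ ♗ ♕ ♔ ♗ · ♖


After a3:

♜ ♞ ♝ ♛ ♚ ♝ ♞ ♜
♟ · ♟ ♟ ♟ ♟ · ♟
· ♟ · · · · ♟ ·
· · · · · · · ·
· ♙ · · · · · ·
♙ · · · · · · ♘
· · ♙ ♙ ♙ ♙ ♙ ♙
♖ ♘ ♗ ♕ ♔ ♗ · ♖


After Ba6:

♜ ♞ · ♛ ♚ ♝ ♞ ♜
♟ · ♟ ♟ ♟ ♟ · ♟
♝ ♟ · · · · ♟ ·
· · · · · · · ·
· ♙ · · · · · ·
♙ · · · · · · ♘
· · ♙ ♙ ♙ ♙ ♙ ♙
♖ ♘ ♗ ♕ ♔ ♗ · ♖


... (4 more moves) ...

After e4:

♜ ♞ · ♛ ♚ ♝ ♞ ♜
♟ · ♟ ♟ · ♟ · ·
♝ ♟ · · ♟ · ♟ ♟
· ♙ · · · · · ·
· · · · ♙ · · ·
♙ · ♙ · · · · ♘
· · · ♙ · ♙ ♙ ♙
♖ ♘ ♗ ♕ ♔ ♗ · ♖


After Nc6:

♜ · · ♛ ♚ ♝ ♞ ♜
♟ · ♟ ♟ · ♟ · ·
♝ ♟ ♞ · ♟ · ♟ ♟
· ♙ · · · · · ·
· · · · ♙ · · ·
♙ · ♙ · · · · ♘
· · · ♙ · ♙ ♙ ♙
♖ ♘ ♗ ♕ ♔ ♗ · ♖



  a b c d e f g h
  ─────────────────
8│♜ · · ♛ ♚ ♝ ♞ ♜│8
7│♟ · ♟ ♟ · ♟ · ·│7
6│♝ ♟ ♞ · ♟ · ♟ ♟│6
5│· ♙ · · · · · ·│5
4│· · · · ♙ · · ·│4
3│♙ · ♙ · · · · ♘│3
2│· · · ♙ · ♙ ♙ ♙│2
1│♖ ♘ ♗ ♕ ♔ ♗ · ♖│1
  ─────────────────
  a b c d e f g h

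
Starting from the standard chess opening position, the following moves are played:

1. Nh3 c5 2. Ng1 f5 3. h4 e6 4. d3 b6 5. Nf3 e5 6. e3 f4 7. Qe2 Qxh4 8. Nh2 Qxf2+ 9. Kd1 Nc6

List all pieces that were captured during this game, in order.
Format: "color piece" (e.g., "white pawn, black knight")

Tracking captures:
  Qxh4: captured white pawn
  Qxf2+: captured white pawn

white pawn, white pawn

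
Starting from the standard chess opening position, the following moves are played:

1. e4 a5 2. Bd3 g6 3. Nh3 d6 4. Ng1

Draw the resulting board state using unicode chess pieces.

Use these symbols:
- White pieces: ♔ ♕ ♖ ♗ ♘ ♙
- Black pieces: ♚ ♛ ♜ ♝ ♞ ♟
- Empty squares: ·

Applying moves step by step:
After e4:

♜ ♞ ♝ ♛ ♚ ♝ ♞ ♜
♟ ♟ ♟ ♟ ♟ ♟ ♟ ♟
· · · · · · · ·
· · · · · · · ·
· · · · ♙ · · ·
· · · · · · · ·
♙ ♙ ♙ ♙ · ♙ ♙ ♙
♖ ♘ ♗ ♕ ♔ ♗ ♘ ♖


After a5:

♜ ♞ ♝ ♛ ♚ ♝ ♞ ♜
· ♟ ♟ ♟ ♟ ♟ ♟ ♟
· · · · · · · ·
♟ · · · · · · ·
· · · · ♙ · · ·
· · · · · · · ·
♙ ♙ ♙ ♙ · ♙ ♙ ♙
♖ ♘ ♗ ♕ ♔ ♗ ♘ ♖


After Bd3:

♜ ♞ ♝ ♛ ♚ ♝ ♞ ♜
· ♟ ♟ ♟ ♟ ♟ ♟ ♟
· · · · · · · ·
♟ · · · · · · ·
· · · · ♙ · · ·
· · · ♗ · · · ·
♙ ♙ ♙ ♙ · ♙ ♙ ♙
♖ ♘ ♗ ♕ ♔ · ♘ ♖


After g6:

♜ ♞ ♝ ♛ ♚ ♝ ♞ ♜
· ♟ ♟ ♟ ♟ ♟ · ♟
· · · · · · ♟ ·
♟ · · · · · · ·
· · · · ♙ · · ·
· · · ♗ · · · ·
♙ ♙ ♙ ♙ · ♙ ♙ ♙
♖ ♘ ♗ ♕ ♔ · ♘ ♖


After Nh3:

♜ ♞ ♝ ♛ ♚ ♝ ♞ ♜
· ♟ ♟ ♟ ♟ ♟ · ♟
· · · · · · ♟ ·
♟ · · · · · · ·
· · · · ♙ · · ·
· · · ♗ · · · ♘
♙ ♙ ♙ ♙ · ♙ ♙ ♙
♖ ♘ ♗ ♕ ♔ · · ♖


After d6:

♜ ♞ ♝ ♛ ♚ ♝ ♞ ♜
· ♟ ♟ · ♟ ♟ · ♟
· · · ♟ · · ♟ ·
♟ · · · · · · ·
· · · · ♙ · · ·
· · · ♗ · · · ♘
♙ ♙ ♙ ♙ · ♙ ♙ ♙
♖ ♘ ♗ ♕ ♔ · · ♖


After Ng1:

♜ ♞ ♝ ♛ ♚ ♝ ♞ ♜
· ♟ ♟ · ♟ ♟ · ♟
· · · ♟ · · ♟ ·
♟ · · · · · · ·
· · · · ♙ · · ·
· · · ♗ · · · ·
♙ ♙ ♙ ♙ · ♙ ♙ ♙
♖ ♘ ♗ ♕ ♔ · ♘ ♖



  a b c d e f g h
  ─────────────────
8│♜ ♞ ♝ ♛ ♚ ♝ ♞ ♜│8
7│· ♟ ♟ · ♟ ♟ · ♟│7
6│· · · ♟ · · ♟ ·│6
5│♟ · · · · · · ·│5
4│· · · · ♙ · · ·│4
3│· · · ♗ · · · ·│3
2│♙ ♙ ♙ ♙ · ♙ ♙ ♙│2
1│♖ ♘ ♗ ♕ ♔ · ♘ ♖│1
  ─────────────────
  a b c d e f g h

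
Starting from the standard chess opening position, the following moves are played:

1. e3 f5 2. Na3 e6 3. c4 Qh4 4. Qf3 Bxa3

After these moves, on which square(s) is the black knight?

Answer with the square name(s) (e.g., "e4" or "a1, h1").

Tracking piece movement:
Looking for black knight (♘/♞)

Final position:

  a b c d e f g h
  ─────────────────
8│♜ ♞ ♝ · ♚ · ♞ ♜│8
7│♟ ♟ ♟ ♟ · · ♟ ♟│7
6│· · · · ♟ · · ·│6
5│· · · · · ♟ · ·│5
4│· · ♙ · · · · ♛│4
3│♝ · · · ♙ ♕ · ·│3
2│♙ ♙ · ♙ · ♙ ♙ ♙│2
1│♖ · ♗ · ♔ ♗ ♘ ♖│1
  ─────────────────
  a b c d e f g h


b8, g8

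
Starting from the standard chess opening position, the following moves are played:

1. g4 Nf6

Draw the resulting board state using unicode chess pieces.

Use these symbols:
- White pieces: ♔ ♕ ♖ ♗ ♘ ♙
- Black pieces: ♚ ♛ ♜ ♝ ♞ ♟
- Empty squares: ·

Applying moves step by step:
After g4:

♜ ♞ ♝ ♛ ♚ ♝ ♞ ♜
♟ ♟ ♟ ♟ ♟ ♟ ♟ ♟
· · · · · · · ·
· · · · · · · ·
· · · · · · ♙ ·
· · · · · · · ·
♙ ♙ ♙ ♙ ♙ ♙ · ♙
♖ ♘ ♗ ♕ ♔ ♗ ♘ ♖


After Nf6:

♜ ♞ ♝ ♛ ♚ ♝ · ♜
♟ ♟ ♟ ♟ ♟ ♟ ♟ ♟
· · · · · ♞ · ·
· · · · · · · ·
· · · · · · ♙ ·
· · · · · · · ·
♙ ♙ ♙ ♙ ♙ ♙ · ♙
♖ ♘ ♗ ♕ ♔ ♗ ♘ ♖



  a b c d e f g h
  ─────────────────
8│♜ ♞ ♝ ♛ ♚ ♝ · ♜│8
7│♟ ♟ ♟ ♟ ♟ ♟ ♟ ♟│7
6│· · · · · ♞ · ·│6
5│· · · · · · · ·│5
4│· · · · · · ♙ ·│4
3│· · · · · · · ·│3
2│♙ ♙ ♙ ♙ ♙ ♙ · ♙│2
1│♖ ♘ ♗ ♕ ♔ ♗ ♘ ♖│1
  ─────────────────
  a b c d e f g h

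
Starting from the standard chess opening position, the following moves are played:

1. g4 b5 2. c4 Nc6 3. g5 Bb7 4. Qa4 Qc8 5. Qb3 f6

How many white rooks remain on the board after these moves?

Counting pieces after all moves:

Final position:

  a b c d e f g h
  ─────────────────
8│♜ · ♛ · ♚ ♝ ♞ ♜│8
7│♟ ♝ ♟ ♟ ♟ · ♟ ♟│7
6│· · ♞ · · ♟ · ·│6
5│· ♟ · · · · ♙ ·│5
4│· · ♙ · · · · ·│4
3│· ♕ · · · · · ·│3
2│♙ ♙ · ♙ ♙ ♙ · ♙│2
1│♖ ♘ ♗ · ♔ ♗ ♘ ♖│1
  ─────────────────
  a b c d e f g h


2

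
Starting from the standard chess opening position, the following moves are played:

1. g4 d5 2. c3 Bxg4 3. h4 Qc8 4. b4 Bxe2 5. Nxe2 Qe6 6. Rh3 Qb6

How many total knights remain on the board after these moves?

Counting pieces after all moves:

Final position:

  a b c d e f g h
  ─────────────────
8│♜ ♞ · · ♚ ♝ ♞ ♜│8
7│♟ ♟ ♟ · ♟ ♟ ♟ ♟│7
6│· ♛ · · · · · ·│6
5│· · · ♟ · · · ·│5
4│· ♙ · · · · · ♙│4
3│· · ♙ · · · · ♖│3
2│♙ · · ♙ ♘ ♙ · ·│2
1│♖ ♘ ♗ ♕ ♔ ♗ · ·│1
  ─────────────────
  a b c d e f g h


4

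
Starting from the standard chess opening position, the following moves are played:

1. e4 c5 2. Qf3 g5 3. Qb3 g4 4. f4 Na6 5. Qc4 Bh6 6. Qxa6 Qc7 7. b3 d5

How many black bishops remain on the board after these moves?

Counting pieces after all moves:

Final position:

  a b c d e f g h
  ─────────────────
8│♜ · ♝ · ♚ · ♞ ♜│8
7│♟ ♟ ♛ · ♟ ♟ · ♟│7
6│♕ · · · · · · ♝│6
5│· · ♟ ♟ · · · ·│5
4│· · · · ♙ ♙ ♟ ·│4
3│· ♙ · · · · · ·│3
2│♙ · ♙ ♙ · · ♙ ♙│2
1│♖ ♘ ♗ · ♔ ♗ ♘ ♖│1
  ─────────────────
  a b c d e f g h


2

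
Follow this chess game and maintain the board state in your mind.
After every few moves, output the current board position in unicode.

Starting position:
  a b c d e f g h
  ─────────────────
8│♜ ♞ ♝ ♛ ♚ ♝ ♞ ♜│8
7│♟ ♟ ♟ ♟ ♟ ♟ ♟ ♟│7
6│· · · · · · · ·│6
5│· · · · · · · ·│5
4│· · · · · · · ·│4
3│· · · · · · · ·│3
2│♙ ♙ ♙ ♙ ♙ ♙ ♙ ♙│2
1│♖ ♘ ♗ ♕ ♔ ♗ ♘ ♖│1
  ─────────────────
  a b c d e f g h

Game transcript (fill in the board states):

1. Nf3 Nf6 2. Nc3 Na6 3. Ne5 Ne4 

  a b c d e f g h
  ─────────────────
8│♜ · ♝ ♛ ♚ ♝ · ♜│8
7│♟ ♟ ♟ ♟ ♟ ♟ ♟ ♟│7
6│♞ · · · · · · ·│6
5│· · · · ♘ · · ·│5
4│· · · · ♞ · · ·│4
3│· · ♘ · · · · ·│3
2│♙ ♙ ♙ ♙ ♙ ♙ ♙ ♙│2
1│♖ · ♗ ♕ ♔ ♗ · ♖│1
  ─────────────────
  a b c d e f g h

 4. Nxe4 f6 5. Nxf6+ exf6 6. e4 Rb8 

  a b c d e f g h
  ─────────────────
8│· ♜ ♝ ♛ ♚ ♝ · ♜│8
7│♟ ♟ ♟ ♟ · · ♟ ♟│7
6│♞ · · · · ♟ · ·│6
5│· · · · ♘ · · ·│5
4│· · · · ♙ · · ·│4
3│· · · · · · · ·│3
2│♙ ♙ ♙ ♙ · ♙ ♙ ♙│2
1│♖ · ♗ ♕ ♔ ♗ · ♖│1
  ─────────────────
  a b c d e f g h

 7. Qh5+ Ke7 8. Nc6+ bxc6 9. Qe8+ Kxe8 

  a b c d e f g h
  ─────────────────
8│· ♜ ♝ ♛ ♚ ♝ · ♜│8
7│♟ · ♟ ♟ · · ♟ ♟│7
6│♞ · ♟ · · ♟ · ·│6
5│· · · · · · · ·│5
4│· · · · ♙ · · ·│4
3│· · · · · · · ·│3
2│♙ ♙ ♙ ♙ · ♙ ♙ ♙│2
1│♖ · ♗ · ♔ ♗ · ♖│1
  ─────────────────
  a b c d e f g h

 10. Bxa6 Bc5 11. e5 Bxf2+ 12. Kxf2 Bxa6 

  a b c d e f g h
  ─────────────────
8│· ♜ · ♛ ♚ · · ♜│8
7│♟ · ♟ ♟ · · ♟ ♟│7
6│♝ · ♟ · · ♟ · ·│6
5│· · · · ♙ · · ·│5
4│· · · · · · · ·│4
3│· · · · · · · ·│3
2│♙ ♙ ♙ ♙ · ♔ ♙ ♙│2
1│♖ · ♗ · · · · ♖│1
  ─────────────────
  a b c d e f g h

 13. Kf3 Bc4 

  a b c d e f g h
  ─────────────────
8│· ♜ · ♛ ♚ · · ♜│8
7│♟ · ♟ ♟ · · ♟ ♟│7
6│· · ♟ · · ♟ · ·│6
5│· · · · ♙ · · ·│5
4│· · ♝ · · · · ·│4
3│· · · · · ♔ · ·│3
2│♙ ♙ ♙ ♙ · · ♙ ♙│2
1│♖ · ♗ · · · · ♖│1
  ─────────────────
  a b c d e f g h


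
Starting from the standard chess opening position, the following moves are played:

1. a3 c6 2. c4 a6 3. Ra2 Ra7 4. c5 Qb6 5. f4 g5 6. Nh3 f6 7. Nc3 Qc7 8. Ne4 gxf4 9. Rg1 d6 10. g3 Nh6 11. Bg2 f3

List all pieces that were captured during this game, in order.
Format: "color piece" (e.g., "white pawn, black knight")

Tracking captures:
  gxf4: captured white pawn

white pawn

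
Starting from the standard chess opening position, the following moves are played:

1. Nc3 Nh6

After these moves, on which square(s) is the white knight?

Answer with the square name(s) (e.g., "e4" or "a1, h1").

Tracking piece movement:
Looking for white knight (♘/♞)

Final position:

  a b c d e f g h
  ─────────────────
8│♜ ♞ ♝ ♛ ♚ ♝ · ♜│8
7│♟ ♟ ♟ ♟ ♟ ♟ ♟ ♟│7
6│· · · · · · · ♞│6
5│· · · · · · · ·│5
4│· · · · · · · ·│4
3│· · ♘ · · · · ·│3
2│♙ ♙ ♙ ♙ ♙ ♙ ♙ ♙│2
1│♖ · ♗ ♕ ♔ ♗ ♘ ♖│1
  ─────────────────
  a b c d e f g h


c3, g1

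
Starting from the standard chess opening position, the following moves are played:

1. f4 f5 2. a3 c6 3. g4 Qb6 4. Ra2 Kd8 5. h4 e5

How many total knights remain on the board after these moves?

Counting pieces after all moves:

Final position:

  a b c d e f g h
  ─────────────────
8│♜ ♞ ♝ ♚ · ♝ ♞ ♜│8
7│♟ ♟ · ♟ · · ♟ ♟│7
6│· ♛ ♟ · · · · ·│6
5│· · · · ♟ ♟ · ·│5
4│· · · · · ♙ ♙ ♙│4
3│♙ · · · · · · ·│3
2│♖ ♙ ♙ ♙ ♙ · · ·│2
1│· ♘ ♗ ♕ ♔ ♗ ♘ ♖│1
  ─────────────────
  a b c d e f g h


4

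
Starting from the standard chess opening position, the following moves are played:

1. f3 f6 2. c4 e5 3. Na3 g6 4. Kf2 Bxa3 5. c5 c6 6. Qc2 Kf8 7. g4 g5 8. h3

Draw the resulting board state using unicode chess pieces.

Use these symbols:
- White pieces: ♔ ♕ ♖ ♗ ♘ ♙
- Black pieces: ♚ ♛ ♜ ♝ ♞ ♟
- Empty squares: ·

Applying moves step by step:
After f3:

♜ ♞ ♝ ♛ ♚ ♝ ♞ ♜
♟ ♟ ♟ ♟ ♟ ♟ ♟ ♟
· · · · · · · ·
· · · · · · · ·
· · · · · · · ·
· · · · · ♙ · ·
♙ ♙ ♙ ♙ ♙ · ♙ ♙
♖ ♘ ♗ ♕ ♔ ♗ ♘ ♖


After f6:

♜ ♞ ♝ ♛ ♚ ♝ ♞ ♜
♟ ♟ ♟ ♟ ♟ · ♟ ♟
· · · · · ♟ · ·
· · · · · · · ·
· · · · · · · ·
· · · · · ♙ · ·
♙ ♙ ♙ ♙ ♙ · ♙ ♙
♖ ♘ ♗ ♕ ♔ ♗ ♘ ♖


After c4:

♜ ♞ ♝ ♛ ♚ ♝ ♞ ♜
♟ ♟ ♟ ♟ ♟ · ♟ ♟
· · · · · ♟ · ·
· · · · · · · ·
· · ♙ · · · · ·
· · · · · ♙ · ·
♙ ♙ · ♙ ♙ · ♙ ♙
♖ ♘ ♗ ♕ ♔ ♗ ♘ ♖


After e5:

♜ ♞ ♝ ♛ ♚ ♝ ♞ ♜
♟ ♟ ♟ ♟ · · ♟ ♟
· · · · · ♟ · ·
· · · · ♟ · · ·
· · ♙ · · · · ·
· · · · · ♙ · ·
♙ ♙ · ♙ ♙ · ♙ ♙
♖ ♘ ♗ ♕ ♔ ♗ ♘ ♖


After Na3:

♜ ♞ ♝ ♛ ♚ ♝ ♞ ♜
♟ ♟ ♟ ♟ · · ♟ ♟
· · · · · ♟ · ·
· · · · ♟ · · ·
· · ♙ · · · · ·
♘ · · · · ♙ · ·
♙ ♙ · ♙ ♙ · ♙ ♙
♖ · ♗ ♕ ♔ ♗ ♘ ♖


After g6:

♜ ♞ ♝ ♛ ♚ ♝ ♞ ♜
♟ ♟ ♟ ♟ · · · ♟
· · · · · ♟ ♟ ·
· · · · ♟ · · ·
· · ♙ · · · · ·
♘ · · · · ♙ · ·
♙ ♙ · ♙ ♙ · ♙ ♙
♖ · ♗ ♕ ♔ ♗ ♘ ♖


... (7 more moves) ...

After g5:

♜ ♞ ♝ ♛ · ♚ ♞ ♜
♟ ♟ · ♟ · · · ♟
· · ♟ · · ♟ · ·
· · ♙ · ♟ · ♟ ·
· · · · · · ♙ ·
♝ · · · · ♙ · ·
♙ ♙ ♕ ♙ ♙ ♔ · ♙
♖ · ♗ · · ♗ ♘ ♖


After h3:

♜ ♞ ♝ ♛ · ♚ ♞ ♜
♟ ♟ · ♟ · · · ♟
· · ♟ · · ♟ · ·
· · ♙ · ♟ · ♟ ·
· · · · · · ♙ ·
♝ · · · · ♙ · ♙
♙ ♙ ♕ ♙ ♙ ♔ · ·
♖ · ♗ · · ♗ ♘ ♖



  a b c d e f g h
  ─────────────────
8│♜ ♞ ♝ ♛ · ♚ ♞ ♜│8
7│♟ ♟ · ♟ · · · ♟│7
6│· · ♟ · · ♟ · ·│6
5│· · ♙ · ♟ · ♟ ·│5
4│· · · · · · ♙ ·│4
3│♝ · · · · ♙ · ♙│3
2│♙ ♙ ♕ ♙ ♙ ♔ · ·│2
1│♖ · ♗ · · ♗ ♘ ♖│1
  ─────────────────
  a b c d e f g h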